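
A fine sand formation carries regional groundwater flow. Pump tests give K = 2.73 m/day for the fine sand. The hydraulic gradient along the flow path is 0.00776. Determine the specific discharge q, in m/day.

Hydraulic gradient i = 0.00776.
Specific discharge q = K · i = 2.730 × 0.007760 = 0.02118 m/day.

0.0212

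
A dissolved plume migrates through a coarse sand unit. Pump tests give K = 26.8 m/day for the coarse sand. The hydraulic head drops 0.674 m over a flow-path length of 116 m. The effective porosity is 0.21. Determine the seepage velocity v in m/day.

Hydraulic gradient i = Δh / L = 0.674 / 116 = 0.005810.
Darcy flux q = K · i = 26.80 × 0.005810 = 0.1557 m/day.
Seepage velocity v = q / n_e = 0.1557 / 0.21 = 0.7415 m/day.

0.742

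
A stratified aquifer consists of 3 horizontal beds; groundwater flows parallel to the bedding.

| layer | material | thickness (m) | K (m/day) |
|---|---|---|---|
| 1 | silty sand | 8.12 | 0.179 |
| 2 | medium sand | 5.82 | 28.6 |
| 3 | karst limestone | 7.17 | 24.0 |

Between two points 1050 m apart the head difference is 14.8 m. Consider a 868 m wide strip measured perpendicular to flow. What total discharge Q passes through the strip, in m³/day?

4160

Flow is parallel to layering, so each bed carries its own Darcy discharge and the transmissivities add.
Σ(K_i·b_i) = 0.179×8.12 + 28.6×5.82 + 24.0×7.17 = 340.0 m²/day.
Hydraulic gradient i = Δh / L = 14.8 / 1050 = 0.01410.
Q = Σ(K_i·b_i) · W · i = 340.0 × 868 × 0.01410 = 4160 m³/day.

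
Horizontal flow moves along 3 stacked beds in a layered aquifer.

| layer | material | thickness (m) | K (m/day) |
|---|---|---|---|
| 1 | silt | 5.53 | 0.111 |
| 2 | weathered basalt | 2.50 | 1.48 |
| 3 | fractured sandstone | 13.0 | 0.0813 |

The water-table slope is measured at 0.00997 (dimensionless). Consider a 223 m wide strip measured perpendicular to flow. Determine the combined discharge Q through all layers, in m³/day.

Flow is parallel to layering, so each bed carries its own Darcy discharge and the transmissivities add.
Σ(K_i·b_i) = 0.111×5.53 + 1.48×2.50 + 0.0813×13.0 = 5.371 m²/day.
Hydraulic gradient i = 0.00997.
Q = Σ(K_i·b_i) · W · i = 5.371 × 223 × 0.009970 = 11.94 m³/day.

11.9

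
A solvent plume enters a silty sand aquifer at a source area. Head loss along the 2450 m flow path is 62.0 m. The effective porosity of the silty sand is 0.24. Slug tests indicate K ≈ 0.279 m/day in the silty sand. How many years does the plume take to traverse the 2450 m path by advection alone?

Hydraulic gradient i = Δh / L = 62.0 / 2450 = 0.02531.
Darcy flux q = K · i = 0.2790 × 0.02531 = 0.007060 m/day.
Seepage velocity v = q / n_e = 0.007060 / 0.24 = 0.02942 m/day.
Travel time t = L / v = 2450 / 0.02942 = 83281 days = 228.0 years.

228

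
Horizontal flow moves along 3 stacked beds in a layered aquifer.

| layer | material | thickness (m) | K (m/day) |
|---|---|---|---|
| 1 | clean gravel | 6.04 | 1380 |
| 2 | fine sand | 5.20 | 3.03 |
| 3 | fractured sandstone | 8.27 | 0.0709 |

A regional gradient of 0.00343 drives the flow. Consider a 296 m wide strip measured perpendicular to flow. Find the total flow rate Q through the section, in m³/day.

Flow is parallel to layering, so each bed carries its own Darcy discharge and the transmissivities add.
Σ(K_i·b_i) = 1380×6.04 + 3.03×5.20 + 0.0709×8.27 = 8352 m²/day.
Hydraulic gradient i = 0.00343.
Q = Σ(K_i·b_i) · W · i = 8352 × 296 × 0.003430 = 8479 m³/day.

8480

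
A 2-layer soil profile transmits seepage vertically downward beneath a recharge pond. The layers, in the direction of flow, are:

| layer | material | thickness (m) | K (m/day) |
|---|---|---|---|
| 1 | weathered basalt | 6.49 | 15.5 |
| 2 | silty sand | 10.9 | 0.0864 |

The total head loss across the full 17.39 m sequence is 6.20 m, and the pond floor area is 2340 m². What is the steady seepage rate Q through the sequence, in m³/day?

115

Flow is perpendicular to layering, so the layers act in series and the equivalent K is the thickness-weighted harmonic mean.
Total thickness L = 6.49 + 10.9 = 17.39 m.
Σ(b_i/K_i) = 6.49/15.5 + 10.9/0.0864 = 126.6 d.
K_eq = L / Σ(b_i/K_i) = 17.39 / 126.6 = 0.1374 m/day.
Q = K_eq · A · (Δh/L) = 0.1374 × 2340 × (6.20/17.39) = 114.6 m³/day.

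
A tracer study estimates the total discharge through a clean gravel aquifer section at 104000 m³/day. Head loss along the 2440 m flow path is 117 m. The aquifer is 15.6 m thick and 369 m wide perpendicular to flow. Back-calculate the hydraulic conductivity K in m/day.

377

Cross-sectional area A = 369 × 15.6 = 5756 m².
Hydraulic gradient i = Δh / L = 117 / 2440 = 0.04795.
From Q = K·A·i, K = Q / (A·i) = 104000 / (5756 × 0.04795) = 376.8 m/day.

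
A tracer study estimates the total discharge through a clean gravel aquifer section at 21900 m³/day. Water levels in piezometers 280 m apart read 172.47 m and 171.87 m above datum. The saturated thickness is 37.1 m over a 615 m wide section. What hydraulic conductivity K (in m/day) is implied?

Cross-sectional area A = 615 × 37.1 = 22816 m².
Hydraulic gradient i = (172.47 − 171.87) / 280 = 0.6 / 280 = 0.002143.
From Q = K·A·i, K = Q / (A·i) = 21900 / (22816 × 0.002143) = 447.9 m/day.

448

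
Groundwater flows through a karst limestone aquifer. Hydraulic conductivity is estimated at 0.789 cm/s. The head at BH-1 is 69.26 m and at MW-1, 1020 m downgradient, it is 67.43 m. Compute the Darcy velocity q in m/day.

1.22

Convert K: 0.789 cm/s × 864 = 681.7 m/day.
Hydraulic gradient i = (69.26 − 67.43) / 1020 = 1.83 / 1020 = 0.001794.
Specific discharge q = K · i = 681.7 × 0.001794 = 1.223 m/day.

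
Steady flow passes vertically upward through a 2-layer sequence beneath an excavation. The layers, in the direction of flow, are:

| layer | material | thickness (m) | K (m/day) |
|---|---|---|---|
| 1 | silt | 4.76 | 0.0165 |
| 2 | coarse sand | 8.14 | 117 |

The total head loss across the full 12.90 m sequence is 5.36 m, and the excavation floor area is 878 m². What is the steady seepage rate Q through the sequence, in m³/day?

Flow is perpendicular to layering, so the layers act in series and the equivalent K is the thickness-weighted harmonic mean.
Total thickness L = 4.76 + 8.14 = 12.90 m.
Σ(b_i/K_i) = 4.76/0.0165 + 8.14/117 = 288.6 d.
K_eq = L / Σ(b_i/K_i) = 12.90 / 288.6 = 0.04471 m/day.
Q = K_eq · A · (Δh/L) = 0.04471 × 878 × (5.36/12.90) = 16.31 m³/day.

16.3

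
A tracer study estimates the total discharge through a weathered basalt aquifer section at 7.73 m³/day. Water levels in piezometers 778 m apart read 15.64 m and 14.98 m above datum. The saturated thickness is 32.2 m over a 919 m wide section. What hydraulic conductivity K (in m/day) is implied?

Cross-sectional area A = 919 × 32.2 = 29592 m².
Hydraulic gradient i = (15.64 − 14.98) / 778 = 0.66 / 778 = 0.0008483.
From Q = K·A·i, K = Q / (A·i) = 7.73 / (29592 × 0.0008483) = 0.3079 m/day.

0.308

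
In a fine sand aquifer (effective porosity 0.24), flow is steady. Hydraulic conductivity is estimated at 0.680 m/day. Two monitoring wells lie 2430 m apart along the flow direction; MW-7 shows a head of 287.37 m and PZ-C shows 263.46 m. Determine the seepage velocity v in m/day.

0.0279

Hydraulic gradient i = (287.37 − 263.46) / 2430 = 23.91 / 2430 = 0.009840.
Darcy flux q = K · i = 0.6800 × 0.009840 = 0.006691 m/day.
Seepage velocity v = q / n_e = 0.006691 / 0.24 = 0.02788 m/day.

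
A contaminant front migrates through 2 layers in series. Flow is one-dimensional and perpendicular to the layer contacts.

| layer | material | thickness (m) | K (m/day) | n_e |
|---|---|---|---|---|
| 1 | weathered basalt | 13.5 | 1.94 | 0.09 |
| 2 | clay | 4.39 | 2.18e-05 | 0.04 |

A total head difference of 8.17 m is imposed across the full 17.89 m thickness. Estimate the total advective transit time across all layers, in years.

93.8

With flow normal to the layers, continuity requires the same specific discharge q through every layer.
Σ(b_i/K_i) = 13.5/1.94 + 4.39/2.18e-05 = 2.014e+05 d.
q = Δh / Σ(b_i/K_i) = 8.17 / 2.014e+05 = 4.057e-05 m/day.
In each layer the seepage velocity is v_i = q/n_i, so the layer transit time is t_i = b_i·n_i / q:
  layer 1 (weathered basalt): t_1 = 13.5 × 0.09 / 4.057e-05 = 29949 d
  layer 2 (clay): t_2 = 4.39 × 0.04 / 4.057e-05 = 4328 d
Total t = Σ t_i = 34277 days = 93.85 years.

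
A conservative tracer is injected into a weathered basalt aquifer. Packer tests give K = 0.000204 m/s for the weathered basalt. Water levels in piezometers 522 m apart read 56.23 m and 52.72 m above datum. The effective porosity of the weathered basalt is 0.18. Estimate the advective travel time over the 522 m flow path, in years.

2.17

Convert K: 0.000204 m/s × 86400 = 17.63 m/day.
Hydraulic gradient i = (56.23 − 52.72) / 522 = 3.51 / 522 = 0.006724.
Darcy flux q = K · i = 17.63 × 0.006724 = 0.1185 m/day.
Seepage velocity v = q / n_e = 0.1185 / 0.18 = 0.6584 m/day.
Travel time t = L / v = 522 / 0.6584 = 792.8 days = 2.171 years.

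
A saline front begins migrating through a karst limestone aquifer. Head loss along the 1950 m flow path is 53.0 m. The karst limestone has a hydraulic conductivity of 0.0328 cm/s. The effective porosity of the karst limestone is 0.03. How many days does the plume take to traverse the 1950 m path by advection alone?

Convert K: 0.0328 cm/s × 864 = 28.34 m/day.
Hydraulic gradient i = Δh / L = 53.0 / 1950 = 0.02718.
Darcy flux q = K · i = 28.34 × 0.02718 = 0.7702 m/day.
Seepage velocity v = q / n_e = 0.7702 / 0.03 = 25.67 m/day.
Travel time t = L / v = 1950 / 25.67 = 75.95 days.

75.9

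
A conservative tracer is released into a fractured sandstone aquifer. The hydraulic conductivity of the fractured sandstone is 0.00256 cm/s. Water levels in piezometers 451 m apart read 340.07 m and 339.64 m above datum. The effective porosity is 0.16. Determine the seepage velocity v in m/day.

Convert K: 0.00256 cm/s × 864 = 2.212 m/day.
Hydraulic gradient i = (340.07 − 339.64) / 451 = 0.43 / 451 = 0.0009534.
Darcy flux q = K · i = 2.212 × 0.0009534 = 0.002109 m/day.
Seepage velocity v = q / n_e = 0.002109 / 0.16 = 0.01318 m/day.

0.0132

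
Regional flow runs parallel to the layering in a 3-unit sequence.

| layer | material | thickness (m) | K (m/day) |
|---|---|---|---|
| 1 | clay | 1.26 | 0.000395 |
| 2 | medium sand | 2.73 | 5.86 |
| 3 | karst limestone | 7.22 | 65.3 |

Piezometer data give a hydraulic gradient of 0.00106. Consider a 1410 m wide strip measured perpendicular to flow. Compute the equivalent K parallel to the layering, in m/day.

43.5

Flow is parallel to layering, so each bed carries its own Darcy discharge and the transmissivities add.
Σ(K_i·b_i) = 0.000395×1.26 + 5.86×2.73 + 65.3×7.22 = 487.5 m²/day.
Total thickness b = 11.21 m, so K_eq = Σ(K_i·b_i)/b = 43.48 m/day.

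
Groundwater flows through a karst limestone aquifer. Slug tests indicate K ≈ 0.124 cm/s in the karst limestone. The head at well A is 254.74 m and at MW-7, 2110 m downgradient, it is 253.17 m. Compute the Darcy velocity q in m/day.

0.0797

Convert K: 0.124 cm/s × 864 = 107.1 m/day.
Hydraulic gradient i = (254.74 − 253.17) / 2110 = 1.57 / 2110 = 0.0007441.
Specific discharge q = K · i = 107.1 × 0.0007441 = 0.07972 m/day.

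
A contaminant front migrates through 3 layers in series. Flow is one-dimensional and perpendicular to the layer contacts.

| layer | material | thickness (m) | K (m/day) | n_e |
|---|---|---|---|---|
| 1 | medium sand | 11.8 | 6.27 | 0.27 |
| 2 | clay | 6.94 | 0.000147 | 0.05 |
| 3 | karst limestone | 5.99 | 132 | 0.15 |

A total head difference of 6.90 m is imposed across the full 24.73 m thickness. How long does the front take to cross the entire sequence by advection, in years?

83.0

With flow normal to the layers, continuity requires the same specific discharge q through every layer.
Σ(b_i/K_i) = 11.8/6.27 + 6.94/0.000147 + 5.99/132 = 47213 d.
q = Δh / Σ(b_i/K_i) = 6.90 / 47213 = 0.0001461 m/day.
In each layer the seepage velocity is v_i = q/n_i, so the layer transit time is t_i = b_i·n_i / q:
  layer 1 (medium sand): t_1 = 11.8 × 0.27 / 0.0001461 = 21800 d
  layer 2 (clay): t_2 = 6.94 × 0.05 / 0.0001461 = 2374 d
  layer 3 (karst limestone): t_3 = 5.99 × 0.15 / 0.0001461 = 6148 d
Total t = Σ t_i = 30322 days = 83.02 years.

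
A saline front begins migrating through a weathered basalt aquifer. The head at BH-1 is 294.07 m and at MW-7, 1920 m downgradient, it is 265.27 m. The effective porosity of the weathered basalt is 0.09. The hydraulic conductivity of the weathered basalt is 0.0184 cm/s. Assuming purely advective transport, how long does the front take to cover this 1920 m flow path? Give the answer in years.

Convert K: 0.0184 cm/s × 864 = 15.90 m/day.
Hydraulic gradient i = (294.07 − 265.27) / 1920 = 28.8 / 1920 = 0.01500.
Darcy flux q = K · i = 15.90 × 0.01500 = 0.2385 m/day.
Seepage velocity v = q / n_e = 0.2385 / 0.09 = 2.650 m/day.
Travel time t = L / v = 1920 / 2.650 = 724.6 days = 1.984 years.

1.98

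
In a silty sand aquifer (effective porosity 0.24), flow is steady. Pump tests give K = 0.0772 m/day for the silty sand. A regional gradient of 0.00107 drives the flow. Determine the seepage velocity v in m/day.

Hydraulic gradient i = 0.00107.
Darcy flux q = K · i = 0.07720 × 0.001070 = 8.260e-05 m/day.
Seepage velocity v = q / n_e = 8.260e-05 / 0.24 = 0.0003442 m/day.

0.000344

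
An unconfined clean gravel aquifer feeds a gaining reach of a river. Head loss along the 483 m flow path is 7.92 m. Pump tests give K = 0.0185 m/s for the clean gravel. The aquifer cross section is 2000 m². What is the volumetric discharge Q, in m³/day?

Convert K: 0.0185 m/s × 86400 = 1598 m/day.
Hydraulic gradient i = Δh / L = 7.92 / 483 = 0.01640.
Darcy's law: Q = K · A · i = 1598 × 2000 × 0.01640 = 52420 m³/day.

52400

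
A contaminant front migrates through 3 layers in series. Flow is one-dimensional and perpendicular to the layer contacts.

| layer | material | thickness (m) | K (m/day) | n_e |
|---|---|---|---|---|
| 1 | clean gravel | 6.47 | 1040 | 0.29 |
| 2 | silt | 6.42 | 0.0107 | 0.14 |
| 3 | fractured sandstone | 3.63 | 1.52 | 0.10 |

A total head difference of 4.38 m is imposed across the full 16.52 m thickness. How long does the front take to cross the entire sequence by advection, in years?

With flow normal to the layers, continuity requires the same specific discharge q through every layer.
Σ(b_i/K_i) = 6.47/1040 + 6.42/0.0107 + 3.63/1.52 = 602.4 d.
q = Δh / Σ(b_i/K_i) = 4.38 / 602.4 = 0.007271 m/day.
In each layer the seepage velocity is v_i = q/n_i, so the layer transit time is t_i = b_i·n_i / q:
  layer 1 (clean gravel): t_1 = 6.47 × 0.29 / 0.007271 = 258.1 d
  layer 2 (silt): t_2 = 6.42 × 0.14 / 0.007271 = 123.6 d
  layer 3 (fractured sandstone): t_3 = 3.63 × 0.10 / 0.007271 = 49.92 d
Total t = Σ t_i = 431.6 days = 1.182 years.

1.18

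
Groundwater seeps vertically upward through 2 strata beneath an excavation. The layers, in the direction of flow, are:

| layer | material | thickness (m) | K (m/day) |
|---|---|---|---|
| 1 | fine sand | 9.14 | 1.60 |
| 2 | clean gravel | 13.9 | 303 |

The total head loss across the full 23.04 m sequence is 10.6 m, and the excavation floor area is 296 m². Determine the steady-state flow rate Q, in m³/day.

Flow is perpendicular to layering, so the layers act in series and the equivalent K is the thickness-weighted harmonic mean.
Total thickness L = 9.14 + 13.9 = 23.04 m.
Σ(b_i/K_i) = 9.14/1.60 + 13.9/303 = 5.758 d.
K_eq = L / Σ(b_i/K_i) = 23.04 / 5.758 = 4.001 m/day.
Q = K_eq · A · (Δh/L) = 4.001 × 296 × (10.6/23.04) = 544.9 m³/day.

545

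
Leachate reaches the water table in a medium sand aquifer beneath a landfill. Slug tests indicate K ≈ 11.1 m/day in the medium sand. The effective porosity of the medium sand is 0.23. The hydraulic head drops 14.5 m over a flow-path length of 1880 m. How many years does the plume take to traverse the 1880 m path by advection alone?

Hydraulic gradient i = Δh / L = 14.5 / 1880 = 0.007713.
Darcy flux q = K · i = 11.10 × 0.007713 = 0.08561 m/day.
Seepage velocity v = q / n_e = 0.08561 / 0.23 = 0.3722 m/day.
Travel time t = L / v = 1880 / 0.3722 = 5051 days = 13.83 years.

13.8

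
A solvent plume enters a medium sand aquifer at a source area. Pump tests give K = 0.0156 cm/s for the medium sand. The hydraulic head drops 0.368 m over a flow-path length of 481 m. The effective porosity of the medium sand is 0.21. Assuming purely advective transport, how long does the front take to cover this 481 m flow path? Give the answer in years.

26.8

Convert K: 0.0156 cm/s × 864 = 13.48 m/day.
Hydraulic gradient i = Δh / L = 0.368 / 481 = 0.0007651.
Darcy flux q = K · i = 13.48 × 0.0007651 = 0.01031 m/day.
Seepage velocity v = q / n_e = 0.01031 / 0.21 = 0.04910 m/day.
Travel time t = L / v = 481 / 0.04910 = 9795 days = 26.82 years.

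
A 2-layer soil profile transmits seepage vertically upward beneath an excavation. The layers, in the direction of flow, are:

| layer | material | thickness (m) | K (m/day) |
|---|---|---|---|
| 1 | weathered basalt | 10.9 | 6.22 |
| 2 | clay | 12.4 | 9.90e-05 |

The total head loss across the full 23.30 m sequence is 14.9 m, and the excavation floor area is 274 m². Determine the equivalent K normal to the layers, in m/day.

0.000186

Flow is perpendicular to layering, so the layers act in series and the equivalent K is the thickness-weighted harmonic mean.
Total thickness L = 10.9 + 12.4 = 23.30 m.
Σ(b_i/K_i) = 10.9/6.22 + 12.4/9.90e-05 = 1.253e+05 d.
K_eq = L / Σ(b_i/K_i) = 23.30 / 1.253e+05 = 0.0001860 m/day.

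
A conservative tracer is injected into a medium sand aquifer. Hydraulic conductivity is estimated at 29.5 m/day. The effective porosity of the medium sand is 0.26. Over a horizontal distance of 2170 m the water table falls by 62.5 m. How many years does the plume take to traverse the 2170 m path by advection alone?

1.82

Hydraulic gradient i = Δh / L = 62.5 / 2170 = 0.02880.
Darcy flux q = K · i = 29.50 × 0.02880 = 0.8497 m/day.
Seepage velocity v = q / n_e = 0.8497 / 0.26 = 3.268 m/day.
Travel time t = L / v = 2170 / 3.268 = 664.0 days = 1.818 years.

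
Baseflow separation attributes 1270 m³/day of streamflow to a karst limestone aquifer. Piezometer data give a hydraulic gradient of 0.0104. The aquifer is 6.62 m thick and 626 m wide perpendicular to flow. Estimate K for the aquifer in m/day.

29.5

Cross-sectional area A = 626 × 6.62 = 4144 m².
Hydraulic gradient i = 0.0104.
From Q = K·A·i, K = Q / (A·i) = 1270 / (4144 × 0.01040) = 29.47 m/day.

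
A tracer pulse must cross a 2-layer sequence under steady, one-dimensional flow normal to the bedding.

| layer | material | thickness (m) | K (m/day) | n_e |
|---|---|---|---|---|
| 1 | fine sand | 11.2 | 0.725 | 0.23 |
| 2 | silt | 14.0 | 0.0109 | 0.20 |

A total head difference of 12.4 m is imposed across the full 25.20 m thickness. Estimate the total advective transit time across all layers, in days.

With flow normal to the layers, continuity requires the same specific discharge q through every layer.
Σ(b_i/K_i) = 11.2/0.725 + 14.0/0.0109 = 1300 d.
q = Δh / Σ(b_i/K_i) = 12.4 / 1300 = 0.009540 m/day.
In each layer the seepage velocity is v_i = q/n_i, so the layer transit time is t_i = b_i·n_i / q:
  layer 1 (fine sand): t_1 = 11.2 × 0.23 / 0.009540 = 270.0 d
  layer 2 (silt): t_2 = 14.0 × 0.20 / 0.009540 = 293.5 d
Total t = Σ t_i = 563.5 days.

564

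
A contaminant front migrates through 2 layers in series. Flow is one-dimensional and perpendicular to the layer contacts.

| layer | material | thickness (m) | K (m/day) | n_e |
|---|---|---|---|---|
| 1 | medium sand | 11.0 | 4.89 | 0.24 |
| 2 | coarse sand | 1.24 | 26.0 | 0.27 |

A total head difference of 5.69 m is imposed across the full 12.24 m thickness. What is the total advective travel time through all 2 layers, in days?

With flow normal to the layers, continuity requires the same specific discharge q through every layer.
Σ(b_i/K_i) = 11.0/4.89 + 1.24/26.0 = 2.297 d.
q = Δh / Σ(b_i/K_i) = 5.69 / 2.297 = 2.477 m/day.
In each layer the seepage velocity is v_i = q/n_i, so the layer transit time is t_i = b_i·n_i / q:
  layer 1 (medium sand): t_1 = 11.0 × 0.24 / 2.477 = 1.066 d
  layer 2 (coarse sand): t_2 = 1.24 × 0.27 / 2.477 = 0.1352 d
Total t = Σ t_i = 1.201 days.

1.20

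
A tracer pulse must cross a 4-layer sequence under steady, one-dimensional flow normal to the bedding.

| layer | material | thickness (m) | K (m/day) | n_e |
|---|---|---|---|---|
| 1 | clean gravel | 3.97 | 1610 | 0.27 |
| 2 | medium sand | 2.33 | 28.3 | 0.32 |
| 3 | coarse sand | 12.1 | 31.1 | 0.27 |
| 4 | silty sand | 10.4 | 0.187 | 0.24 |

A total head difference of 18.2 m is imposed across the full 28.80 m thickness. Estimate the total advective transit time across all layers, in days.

With flow normal to the layers, continuity requires the same specific discharge q through every layer.
Σ(b_i/K_i) = 3.97/1610 + 2.33/28.3 + 12.1/31.1 + 10.4/0.187 = 56.09 d.
q = Δh / Σ(b_i/K_i) = 18.2 / 56.09 = 0.3245 m/day.
In each layer the seepage velocity is v_i = q/n_i, so the layer transit time is t_i = b_i·n_i / q:
  layer 1 (clean gravel): t_1 = 3.97 × 0.27 / 0.3245 = 3.303 d
  layer 2 (medium sand): t_2 = 2.33 × 0.32 / 0.3245 = 2.298 d
  layer 3 (coarse sand): t_3 = 12.1 × 0.27 / 0.3245 = 10.07 d
  layer 4 (silty sand): t_4 = 10.4 × 0.24 / 0.3245 = 7.692 d
Total t = Σ t_i = 23.36 days.

23.4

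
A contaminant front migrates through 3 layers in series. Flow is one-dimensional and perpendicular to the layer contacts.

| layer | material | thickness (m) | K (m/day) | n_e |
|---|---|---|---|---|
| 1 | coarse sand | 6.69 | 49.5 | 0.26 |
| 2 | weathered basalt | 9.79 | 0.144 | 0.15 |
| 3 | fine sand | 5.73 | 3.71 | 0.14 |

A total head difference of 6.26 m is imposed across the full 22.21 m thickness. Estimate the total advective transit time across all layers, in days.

44.6

With flow normal to the layers, continuity requires the same specific discharge q through every layer.
Σ(b_i/K_i) = 6.69/49.5 + 9.79/0.144 + 5.73/3.71 = 69.67 d.
q = Δh / Σ(b_i/K_i) = 6.26 / 69.67 = 0.08986 m/day.
In each layer the seepage velocity is v_i = q/n_i, so the layer transit time is t_i = b_i·n_i / q:
  layer 1 (coarse sand): t_1 = 6.69 × 0.26 / 0.08986 = 19.36 d
  layer 2 (weathered basalt): t_2 = 9.79 × 0.15 / 0.08986 = 16.34 d
  layer 3 (fine sand): t_3 = 5.73 × 0.14 / 0.08986 = 8.927 d
Total t = Σ t_i = 44.63 days.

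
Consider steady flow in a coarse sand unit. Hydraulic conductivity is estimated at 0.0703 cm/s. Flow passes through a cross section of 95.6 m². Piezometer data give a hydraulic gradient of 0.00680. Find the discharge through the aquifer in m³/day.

Convert K: 0.0703 cm/s × 864 = 60.74 m/day.
Hydraulic gradient i = 0.00680.
Darcy's law: Q = K · A · i = 60.74 × 95.60 × 0.006800 = 39.49 m³/day.

39.5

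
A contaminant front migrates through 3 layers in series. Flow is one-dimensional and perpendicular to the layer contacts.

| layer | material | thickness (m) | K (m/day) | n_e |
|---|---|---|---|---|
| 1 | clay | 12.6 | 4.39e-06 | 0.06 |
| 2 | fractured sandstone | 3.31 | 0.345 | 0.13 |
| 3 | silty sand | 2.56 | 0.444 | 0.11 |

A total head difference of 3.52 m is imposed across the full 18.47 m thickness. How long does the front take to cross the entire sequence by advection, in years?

3280

With flow normal to the layers, continuity requires the same specific discharge q through every layer.
Σ(b_i/K_i) = 12.6/4.39e-06 + 3.31/0.345 + 2.56/0.444 = 2.870e+06 d.
q = Δh / Σ(b_i/K_i) = 3.52 / 2.870e+06 = 1.226e-06 m/day.
In each layer the seepage velocity is v_i = q/n_i, so the layer transit time is t_i = b_i·n_i / q:
  layer 1 (clay): t_1 = 12.6 × 0.06 / 1.226e-06 = 6.164e+05 d
  layer 2 (fractured sandstone): t_2 = 3.31 × 0.13 / 1.226e-06 = 3.509e+05 d
  layer 3 (silty sand): t_3 = 2.56 × 0.11 / 1.226e-06 = 2.296e+05 d
Total t = Σ t_i = 1.197e+06 days = 3277 years.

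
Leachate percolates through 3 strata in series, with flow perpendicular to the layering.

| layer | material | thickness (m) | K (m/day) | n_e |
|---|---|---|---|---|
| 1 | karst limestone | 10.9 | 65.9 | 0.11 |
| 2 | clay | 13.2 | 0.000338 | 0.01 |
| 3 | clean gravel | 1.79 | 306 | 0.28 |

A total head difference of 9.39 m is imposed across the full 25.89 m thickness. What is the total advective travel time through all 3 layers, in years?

With flow normal to the layers, continuity requires the same specific discharge q through every layer.
Σ(b_i/K_i) = 10.9/65.9 + 13.2/0.000338 + 1.79/306 = 39053 d.
q = Δh / Σ(b_i/K_i) = 9.39 / 39053 = 0.0002404 m/day.
In each layer the seepage velocity is v_i = q/n_i, so the layer transit time is t_i = b_i·n_i / q:
  layer 1 (karst limestone): t_1 = 10.9 × 0.11 / 0.0002404 = 4987 d
  layer 2 (clay): t_2 = 13.2 × 0.01 / 0.0002404 = 549.0 d
  layer 3 (clean gravel): t_3 = 1.79 × 0.28 / 0.0002404 = 2085 d
Total t = Σ t_i = 7620 days = 20.86 years.

20.9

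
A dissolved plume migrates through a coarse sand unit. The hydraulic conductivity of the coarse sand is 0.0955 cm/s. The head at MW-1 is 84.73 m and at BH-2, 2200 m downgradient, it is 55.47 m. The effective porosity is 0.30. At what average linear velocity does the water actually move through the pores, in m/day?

3.66

Convert K: 0.0955 cm/s × 864 = 82.51 m/day.
Hydraulic gradient i = (84.73 − 55.47) / 2200 = 29.26 / 2200 = 0.01330.
Darcy flux q = K · i = 82.51 × 0.01330 = 1.097 m/day.
Seepage velocity v = q / n_e = 1.097 / 0.30 = 3.658 m/day.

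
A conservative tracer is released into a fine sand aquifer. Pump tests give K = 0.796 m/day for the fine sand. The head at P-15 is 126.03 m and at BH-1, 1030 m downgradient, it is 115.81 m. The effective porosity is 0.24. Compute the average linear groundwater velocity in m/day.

Hydraulic gradient i = (126.03 − 115.81) / 1030 = 10.22 / 1030 = 0.009922.
Darcy flux q = K · i = 0.7960 × 0.009922 = 0.007898 m/day.
Seepage velocity v = q / n_e = 0.007898 / 0.24 = 0.03291 m/day.

0.0329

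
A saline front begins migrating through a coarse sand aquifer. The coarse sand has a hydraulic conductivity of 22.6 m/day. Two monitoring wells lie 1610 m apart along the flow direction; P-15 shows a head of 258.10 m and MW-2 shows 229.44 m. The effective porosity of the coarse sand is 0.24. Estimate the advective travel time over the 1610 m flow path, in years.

2.63

Hydraulic gradient i = (258.10 − 229.44) / 1610 = 28.66 / 1610 = 0.01780.
Darcy flux q = K · i = 22.60 × 0.01780 = 0.4023 m/day.
Seepage velocity v = q / n_e = 0.4023 / 0.24 = 1.676 m/day.
Travel time t = L / v = 1610 / 1.676 = 960.5 days = 2.630 years.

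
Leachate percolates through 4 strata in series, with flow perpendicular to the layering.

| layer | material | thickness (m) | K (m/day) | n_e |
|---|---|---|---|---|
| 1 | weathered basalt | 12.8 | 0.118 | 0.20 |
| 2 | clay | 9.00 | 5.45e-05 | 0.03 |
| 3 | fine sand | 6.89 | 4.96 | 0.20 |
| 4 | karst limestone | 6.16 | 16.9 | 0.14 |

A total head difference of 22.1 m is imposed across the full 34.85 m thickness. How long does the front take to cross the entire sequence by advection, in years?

104

With flow normal to the layers, continuity requires the same specific discharge q through every layer.
Σ(b_i/K_i) = 12.8/0.118 + 9.00/5.45e-05 + 6.89/4.96 + 6.16/16.9 = 1.652e+05 d.
q = Δh / Σ(b_i/K_i) = 22.1 / 1.652e+05 = 0.0001337 m/day.
In each layer the seepage velocity is v_i = q/n_i, so the layer transit time is t_i = b_i·n_i / q:
  layer 1 (weathered basalt): t_1 = 12.8 × 0.20 / 0.0001337 = 19142 d
  layer 2 (clay): t_2 = 9.00 × 0.03 / 0.0001337 = 2019 d
  layer 3 (fine sand): t_3 = 6.89 × 0.20 / 0.0001337 = 10304 d
  layer 4 (karst limestone): t_4 = 6.16 × 0.14 / 0.0001337 = 6448 d
Total t = Σ t_i = 37913 days = 103.8 years.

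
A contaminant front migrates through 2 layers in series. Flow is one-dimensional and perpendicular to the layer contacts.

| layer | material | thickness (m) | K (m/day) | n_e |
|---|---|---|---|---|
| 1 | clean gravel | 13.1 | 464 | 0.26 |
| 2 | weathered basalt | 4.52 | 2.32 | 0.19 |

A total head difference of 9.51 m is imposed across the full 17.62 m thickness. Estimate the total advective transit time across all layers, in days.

0.886

With flow normal to the layers, continuity requires the same specific discharge q through every layer.
Σ(b_i/K_i) = 13.1/464 + 4.52/2.32 = 1.977 d.
q = Δh / Σ(b_i/K_i) = 9.51 / 1.977 = 4.812 m/day.
In each layer the seepage velocity is v_i = q/n_i, so the layer transit time is t_i = b_i·n_i / q:
  layer 1 (clean gravel): t_1 = 13.1 × 0.26 / 4.812 = 0.7079 d
  layer 2 (weathered basalt): t_2 = 4.52 × 0.19 / 4.812 = 0.1785 d
Total t = Σ t_i = 0.8864 days.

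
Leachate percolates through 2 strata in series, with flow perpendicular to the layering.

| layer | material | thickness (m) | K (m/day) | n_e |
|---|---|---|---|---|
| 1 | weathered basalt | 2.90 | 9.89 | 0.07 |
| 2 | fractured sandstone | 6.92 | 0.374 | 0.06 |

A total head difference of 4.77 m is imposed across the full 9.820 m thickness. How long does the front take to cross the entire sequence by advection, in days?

2.44

With flow normal to the layers, continuity requires the same specific discharge q through every layer.
Σ(b_i/K_i) = 2.90/9.89 + 6.92/0.374 = 18.80 d.
q = Δh / Σ(b_i/K_i) = 4.77 / 18.80 = 0.2538 m/day.
In each layer the seepage velocity is v_i = q/n_i, so the layer transit time is t_i = b_i·n_i / q:
  layer 1 (weathered basalt): t_1 = 2.90 × 0.07 / 0.2538 = 0.7999 d
  layer 2 (fractured sandstone): t_2 = 6.92 × 0.06 / 0.2538 = 1.636 d
Total t = Σ t_i = 2.436 days.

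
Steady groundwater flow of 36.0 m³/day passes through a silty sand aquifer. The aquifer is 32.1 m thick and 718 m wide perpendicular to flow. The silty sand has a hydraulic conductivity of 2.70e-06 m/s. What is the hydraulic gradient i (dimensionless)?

Convert K: 2.70e-06 m/s × 86400 = 0.2333 m/day.
Cross-sectional area A = 718 × 32.1 = 23048 m².
From Q = K·A·i, i = Q / (K·A) = 36.0 / (0.2333 × 23048) = 0.006696.

0.00670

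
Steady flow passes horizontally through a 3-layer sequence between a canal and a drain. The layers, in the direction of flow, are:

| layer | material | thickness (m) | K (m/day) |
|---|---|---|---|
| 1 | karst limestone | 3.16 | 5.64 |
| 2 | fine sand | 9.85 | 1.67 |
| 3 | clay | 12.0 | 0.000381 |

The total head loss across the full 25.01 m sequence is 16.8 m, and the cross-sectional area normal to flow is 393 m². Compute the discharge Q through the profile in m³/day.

Flow is perpendicular to layering, so the layers act in series and the equivalent K is the thickness-weighted harmonic mean.
Total thickness L = 3.16 + 9.85 + 12.0 = 25.01 m.
Σ(b_i/K_i) = 3.16/5.64 + 9.85/1.67 + 12.0/0.000381 = 31503 d.
K_eq = L / Σ(b_i/K_i) = 25.01 / 31503 = 0.0007939 m/day.
Q = K_eq · A · (Δh/L) = 0.0007939 × 393 × (16.8/25.01) = 0.2096 m³/day.

0.210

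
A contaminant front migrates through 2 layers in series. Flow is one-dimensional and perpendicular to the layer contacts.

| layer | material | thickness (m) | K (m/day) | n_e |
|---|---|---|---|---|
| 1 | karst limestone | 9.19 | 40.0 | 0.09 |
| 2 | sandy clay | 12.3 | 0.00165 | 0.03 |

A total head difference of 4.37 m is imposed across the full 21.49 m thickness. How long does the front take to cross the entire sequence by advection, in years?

With flow normal to the layers, continuity requires the same specific discharge q through every layer.
Σ(b_i/K_i) = 9.19/40.0 + 12.3/0.00165 = 7455 d.
q = Δh / Σ(b_i/K_i) = 4.37 / 7455 = 0.0005862 m/day.
In each layer the seepage velocity is v_i = q/n_i, so the layer transit time is t_i = b_i·n_i / q:
  layer 1 (karst limestone): t_1 = 9.19 × 0.09 / 0.0005862 = 1411 d
  layer 2 (sandy clay): t_2 = 12.3 × 0.03 / 0.0005862 = 629.5 d
Total t = Σ t_i = 2040 days = 5.586 years.

5.59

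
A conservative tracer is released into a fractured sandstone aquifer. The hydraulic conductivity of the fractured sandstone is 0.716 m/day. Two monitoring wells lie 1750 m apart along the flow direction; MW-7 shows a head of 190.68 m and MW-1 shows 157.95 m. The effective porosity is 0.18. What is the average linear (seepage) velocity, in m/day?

0.0744

Hydraulic gradient i = (190.68 − 157.95) / 1750 = 32.73 / 1750 = 0.01870.
Darcy flux q = K · i = 0.7160 × 0.01870 = 0.01339 m/day.
Seepage velocity v = q / n_e = 0.01339 / 0.18 = 0.07440 m/day.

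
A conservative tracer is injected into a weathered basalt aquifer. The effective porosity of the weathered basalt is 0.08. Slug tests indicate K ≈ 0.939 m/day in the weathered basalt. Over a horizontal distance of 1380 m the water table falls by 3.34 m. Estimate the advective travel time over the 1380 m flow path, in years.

Hydraulic gradient i = Δh / L = 3.34 / 1380 = 0.002420.
Darcy flux q = K · i = 0.9390 × 0.002420 = 0.002273 m/day.
Seepage velocity v = q / n_e = 0.002273 / 0.08 = 0.02841 m/day.
Travel time t = L / v = 1380 / 0.02841 = 48578 days = 133.0 years.

133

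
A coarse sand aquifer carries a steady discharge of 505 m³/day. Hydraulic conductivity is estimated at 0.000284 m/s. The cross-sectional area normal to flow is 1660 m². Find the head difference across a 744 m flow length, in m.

9.22

Convert K: 0.000284 m/s × 86400 = 24.54 m/day.
From Q = K·A·i, i = Q / (K·A) = 505 / (24.54 × 1660) = 0.01240.
Head loss Δh = i · L = 0.01240 × 744 = 9.224 m.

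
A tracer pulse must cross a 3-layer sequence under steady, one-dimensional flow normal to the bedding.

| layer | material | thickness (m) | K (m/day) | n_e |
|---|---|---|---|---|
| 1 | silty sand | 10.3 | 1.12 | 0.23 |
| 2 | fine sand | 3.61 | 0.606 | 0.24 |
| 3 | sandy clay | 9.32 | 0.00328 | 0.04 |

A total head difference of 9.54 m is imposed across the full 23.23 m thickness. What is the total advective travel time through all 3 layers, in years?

2.96

With flow normal to the layers, continuity requires the same specific discharge q through every layer.
Σ(b_i/K_i) = 10.3/1.12 + 3.61/0.606 + 9.32/0.00328 = 2857 d.
q = Δh / Σ(b_i/K_i) = 9.54 / 2857 = 0.003340 m/day.
In each layer the seepage velocity is v_i = q/n_i, so the layer transit time is t_i = b_i·n_i / q:
  layer 1 (silty sand): t_1 = 10.3 × 0.23 / 0.003340 = 709.4 d
  layer 2 (fine sand): t_2 = 3.61 × 0.24 / 0.003340 = 259.4 d
  layer 3 (sandy clay): t_3 = 9.32 × 0.04 / 0.003340 = 111.6 d
Total t = Σ t_i = 1080 days = 2.958 years.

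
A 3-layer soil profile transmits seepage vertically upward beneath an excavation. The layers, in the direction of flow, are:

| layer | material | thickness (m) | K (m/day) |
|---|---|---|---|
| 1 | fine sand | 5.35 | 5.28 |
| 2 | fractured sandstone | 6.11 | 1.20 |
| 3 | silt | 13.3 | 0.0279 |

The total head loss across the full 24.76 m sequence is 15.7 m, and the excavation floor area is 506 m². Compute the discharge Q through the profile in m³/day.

16.5

Flow is perpendicular to layering, so the layers act in series and the equivalent K is the thickness-weighted harmonic mean.
Total thickness L = 5.35 + 6.11 + 13.3 = 24.76 m.
Σ(b_i/K_i) = 5.35/5.28 + 6.11/1.20 + 13.3/0.0279 = 482.8 d.
K_eq = L / Σ(b_i/K_i) = 24.76 / 482.8 = 0.05128 m/day.
Q = K_eq · A · (Δh/L) = 0.05128 × 506 × (15.7/24.76) = 16.45 m³/day.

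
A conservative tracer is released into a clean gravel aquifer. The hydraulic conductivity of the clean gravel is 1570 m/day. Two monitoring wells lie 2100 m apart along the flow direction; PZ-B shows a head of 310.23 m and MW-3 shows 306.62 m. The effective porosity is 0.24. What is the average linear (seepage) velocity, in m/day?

Hydraulic gradient i = (310.23 − 306.62) / 2100 = 3.61 / 2100 = 0.001719.
Darcy flux q = K · i = 1570 × 0.001719 = 2.699 m/day.
Seepage velocity v = q / n_e = 2.699 / 0.24 = 11.25 m/day.

11.2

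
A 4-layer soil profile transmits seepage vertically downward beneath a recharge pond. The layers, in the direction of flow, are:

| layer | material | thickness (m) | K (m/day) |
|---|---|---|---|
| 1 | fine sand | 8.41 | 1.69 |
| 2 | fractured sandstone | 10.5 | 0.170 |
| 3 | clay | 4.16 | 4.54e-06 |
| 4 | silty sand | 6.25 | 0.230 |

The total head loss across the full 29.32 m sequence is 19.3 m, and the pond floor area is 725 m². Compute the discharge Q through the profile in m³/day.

Flow is perpendicular to layering, so the layers act in series and the equivalent K is the thickness-weighted harmonic mean.
Total thickness L = 8.41 + 10.5 + 4.16 + 6.25 = 29.32 m.
Σ(b_i/K_i) = 8.41/1.69 + 10.5/0.170 + 4.16/4.54e-06 + 6.25/0.230 = 9.164e+05 d.
K_eq = L / Σ(b_i/K_i) = 29.32 / 9.164e+05 = 3.199e-05 m/day.
Q = K_eq · A · (Δh/L) = 3.199e-05 × 725 × (19.3/29.32) = 0.01527 m³/day.

0.0153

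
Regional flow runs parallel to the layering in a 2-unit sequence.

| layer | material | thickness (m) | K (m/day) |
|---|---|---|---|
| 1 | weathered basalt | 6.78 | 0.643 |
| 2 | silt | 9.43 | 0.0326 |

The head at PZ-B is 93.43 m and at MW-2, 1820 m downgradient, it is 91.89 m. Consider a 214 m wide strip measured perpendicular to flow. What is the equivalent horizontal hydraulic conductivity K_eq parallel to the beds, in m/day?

0.288

Flow is parallel to layering, so each bed carries its own Darcy discharge and the transmissivities add.
Σ(K_i·b_i) = 0.643×6.78 + 0.0326×9.43 = 4.667 m²/day.
Total thickness b = 16.21 m, so K_eq = Σ(K_i·b_i)/b = 0.2879 m/day.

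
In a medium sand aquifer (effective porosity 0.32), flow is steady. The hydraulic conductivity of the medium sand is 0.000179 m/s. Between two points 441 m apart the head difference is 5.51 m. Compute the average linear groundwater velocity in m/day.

0.604

Convert K: 0.000179 m/s × 86400 = 15.47 m/day.
Hydraulic gradient i = Δh / L = 5.51 / 441 = 0.01249.
Darcy flux q = K · i = 15.47 × 0.01249 = 0.1932 m/day.
Seepage velocity v = q / n_e = 0.1932 / 0.32 = 0.6039 m/day.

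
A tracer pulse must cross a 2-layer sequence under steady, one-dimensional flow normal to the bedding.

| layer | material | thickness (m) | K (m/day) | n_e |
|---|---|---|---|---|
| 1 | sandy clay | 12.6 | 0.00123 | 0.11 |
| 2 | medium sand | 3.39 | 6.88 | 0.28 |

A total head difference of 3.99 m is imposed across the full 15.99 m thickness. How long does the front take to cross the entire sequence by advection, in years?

16.4

With flow normal to the layers, continuity requires the same specific discharge q through every layer.
Σ(b_i/K_i) = 12.6/0.00123 + 3.39/6.88 = 10244 d.
q = Δh / Σ(b_i/K_i) = 3.99 / 10244 = 0.0003895 m/day.
In each layer the seepage velocity is v_i = q/n_i, so the layer transit time is t_i = b_i·n_i / q:
  layer 1 (sandy clay): t_1 = 12.6 × 0.11 / 0.0003895 = 3559 d
  layer 2 (medium sand): t_2 = 3.39 × 0.28 / 0.0003895 = 2437 d
Total t = Σ t_i = 5996 days = 16.42 years.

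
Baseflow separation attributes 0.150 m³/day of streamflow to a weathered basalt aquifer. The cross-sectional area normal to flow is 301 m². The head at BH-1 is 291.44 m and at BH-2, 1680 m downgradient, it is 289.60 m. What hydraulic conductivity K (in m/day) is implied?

0.455

Hydraulic gradient i = (291.44 − 289.60) / 1680 = 1.84 / 1680 = 0.001095.
From Q = K·A·i, K = Q / (A·i) = 0.150 / (301.0 × 0.001095) = 0.4550 m/day.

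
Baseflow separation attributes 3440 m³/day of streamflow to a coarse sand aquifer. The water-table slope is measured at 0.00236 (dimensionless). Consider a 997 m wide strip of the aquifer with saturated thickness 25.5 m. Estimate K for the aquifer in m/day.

57.3

Cross-sectional area A = 997 × 25.5 = 25424 m².
Hydraulic gradient i = 0.00236.
From Q = K·A·i, K = Q / (A·i) = 3440 / (25424 × 0.002360) = 57.33 m/day.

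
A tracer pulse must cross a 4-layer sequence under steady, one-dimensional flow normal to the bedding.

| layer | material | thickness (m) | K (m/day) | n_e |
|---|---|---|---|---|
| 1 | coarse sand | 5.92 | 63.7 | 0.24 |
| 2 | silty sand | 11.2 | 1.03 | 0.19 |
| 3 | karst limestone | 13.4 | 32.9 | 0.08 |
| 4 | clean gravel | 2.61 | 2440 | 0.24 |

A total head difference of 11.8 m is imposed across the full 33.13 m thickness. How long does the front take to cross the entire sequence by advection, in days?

5.06

With flow normal to the layers, continuity requires the same specific discharge q through every layer.
Σ(b_i/K_i) = 5.92/63.7 + 11.2/1.03 + 13.4/32.9 + 2.61/2440 = 11.38 d.
q = Δh / Σ(b_i/K_i) = 11.8 / 11.38 = 1.037 m/day.
In each layer the seepage velocity is v_i = q/n_i, so the layer transit time is t_i = b_i·n_i / q:
  layer 1 (coarse sand): t_1 = 5.92 × 0.24 / 1.037 = 1.370 d
  layer 2 (silty sand): t_2 = 11.2 × 0.19 / 1.037 = 2.051 d
  layer 3 (karst limestone): t_3 = 13.4 × 0.08 / 1.037 = 1.033 d
  layer 4 (clean gravel): t_4 = 2.61 × 0.24 / 1.037 = 0.6038 d
Total t = Σ t_i = 5.058 days.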